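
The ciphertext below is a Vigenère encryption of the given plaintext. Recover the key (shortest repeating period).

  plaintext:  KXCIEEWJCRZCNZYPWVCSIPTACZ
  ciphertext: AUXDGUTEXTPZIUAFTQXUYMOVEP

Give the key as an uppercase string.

QXVVC

  i= 0: A-K = 16 → Q
  i= 1: U-X = 23 → X
  i= 2: X-C = 21 → V
  i= 3: D-I = 21 → V
  i= 4: G-E =  2 → C
  i= 5: U-E = 16 → Q
  i= 6: T-W = 23 → X
  i= 7: E-J = 21 → V
  i= 8: X-C = 21 → V
  i= 9: T-R =  2 → C
  i=10: P-Z = 16 → Q
  i=11: Z-C = 23 → X
  i=12: I-N = 21 → V
  i=13: U-Z = 21 → V
  i=14: A-Y =  2 → C
  i=15: F-P = 16 → Q
  i=16: T-W = 23 → X
  i=17: Q-V = 21 → V
  i=18: X-C = 21 → V
  i=19: U-S =  2 → C
  i=20: Y-I = 16 → Q
  i=21: M-P = 23 → X
  i=22: O-T = 21 → V
  i=23: V-A = 21 → V
  i=24: E-C =  2 → C
  i=25: P-Z = 16 → Q
  shifts repeat with period 5: QXVVC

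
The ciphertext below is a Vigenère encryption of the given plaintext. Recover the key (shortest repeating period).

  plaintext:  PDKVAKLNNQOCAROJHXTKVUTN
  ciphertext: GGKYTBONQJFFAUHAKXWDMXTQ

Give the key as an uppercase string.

RDADT

  i= 0: G-P = 17 → R
  i= 1: G-D =  3 → D
  i= 2: K-K =  0 → A
  i= 3: Y-V =  3 → D
  i= 4: T-A = 19 → T
  i= 5: B-K = 17 → R
  i= 6: O-L =  3 → D
  i= 7: N-N =  0 → A
  i= 8: Q-N =  3 → D
  i= 9: J-Q = 19 → T
  i=10: F-O = 17 → R
  i=11: F-C =  3 → D
  i=12: A-A =  0 → A
  i=13: U-R =  3 → D
  i=14: H-O = 19 → T
  i=15: A-J = 17 → R
  i=16: K-H =  3 → D
  i=17: X-X =  0 → A
  i=18: W-T =  3 → D
  i=19: D-K = 19 → T
  i=20: M-V = 17 → R
  i=21: X-U =  3 → D
  i=22: T-T =  0 → A
  i=23: Q-N =  3 → D
  shifts repeat with period 5: RDADT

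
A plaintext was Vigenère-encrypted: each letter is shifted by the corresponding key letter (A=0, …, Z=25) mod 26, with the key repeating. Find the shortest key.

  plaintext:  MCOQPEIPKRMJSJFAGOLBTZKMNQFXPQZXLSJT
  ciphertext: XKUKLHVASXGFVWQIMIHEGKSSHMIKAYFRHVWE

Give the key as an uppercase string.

  i= 0: X-M = 11 → L
  i= 1: K-C =  8 → I
  i= 2: U-O =  6 → G
  i= 3: K-Q = 20 → U
  i= 4: L-P = 22 → W
  i= 5: H-E =  3 → D
  i= 6: V-I = 13 → N
  i= 7: A-P = 11 → L
  i= 8: S-K =  8 → I
  i= 9: X-R =  6 → G
  i=10: G-M = 20 → U
  i=11: F-J = 22 → W
  i=12: V-S =  3 → D
  i=13: W-J = 13 → N
  i=14: Q-F = 11 → L
  i=15: I-A =  8 → I
  i=16: M-G =  6 → G
  i=17: I-O = 20 → U
  i=18: H-L = 22 → W
  i=19: E-B =  3 → D
  i=20: G-T = 13 → N
  i=21: K-Z = 11 → L
  i=22: S-K =  8 → I
  i=23: S-M =  6 → G
  i=24: H-N = 20 → U
  i=25: M-Q = 22 → W
  i=26: I-F =  3 → D
  i=27: K-X = 13 → N
  i=28: A-P = 11 → L
  i=29: Y-Q =  8 → I
  i=30: F-Z =  6 → G
  i=31: R-X = 20 → U
  i=32: H-L = 22 → W
  i=33: V-S =  3 → D
  i=34: W-J = 13 → N
  i=35: E-T = 11 → L
  shifts repeat with period 7: LIGUWDN

LIGUWDN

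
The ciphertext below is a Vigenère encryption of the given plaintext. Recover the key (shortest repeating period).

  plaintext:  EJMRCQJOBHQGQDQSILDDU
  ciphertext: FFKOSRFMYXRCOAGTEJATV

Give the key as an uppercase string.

BWYXQ

  i= 0: F-E =  1 → B
  i= 1: F-J = 22 → W
  i= 2: K-M = 24 → Y
  i= 3: O-R = 23 → X
  i= 4: S-C = 16 → Q
  i= 5: R-Q =  1 → B
  i= 6: F-J = 22 → W
  i= 7: M-O = 24 → Y
  i= 8: Y-B = 23 → X
  i= 9: X-H = 16 → Q
  i=10: R-Q =  1 → B
  i=11: C-G = 22 → W
  i=12: O-Q = 24 → Y
  i=13: A-D = 23 → X
  i=14: G-Q = 16 → Q
  i=15: T-S =  1 → B
  i=16: E-I = 22 → W
  i=17: J-L = 24 → Y
  i=18: A-D = 23 → X
  i=19: T-D = 16 → Q
  i=20: V-U =  1 → B
  shifts repeat with period 5: BWYXQ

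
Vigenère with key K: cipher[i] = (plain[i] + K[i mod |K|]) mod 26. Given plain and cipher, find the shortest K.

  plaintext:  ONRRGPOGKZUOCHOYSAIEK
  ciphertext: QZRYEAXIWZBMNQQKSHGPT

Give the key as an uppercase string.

  i= 0: Q-O =  2 → C
  i= 1: Z-N = 12 → M
  i= 2: R-R =  0 → A
  i= 3: Y-R =  7 → H
  i= 4: E-G = 24 → Y
  i= 5: A-P = 11 → L
  i= 6: X-O =  9 → J
  i= 7: I-G =  2 → C
  i= 8: W-K = 12 → M
  i= 9: Z-Z =  0 → A
  i=10: B-U =  7 → H
  i=11: M-O = 24 → Y
  i=12: N-C = 11 → L
  i=13: Q-H =  9 → J
  i=14: Q-O =  2 → C
  i=15: K-Y = 12 → M
  i=16: S-S =  0 → A
  i=17: H-A =  7 → H
  i=18: G-I = 24 → Y
  i=19: P-E = 11 → L
  i=20: T-K =  9 → J
  shifts repeat with period 7: CMAHYLJ

CMAHYLJ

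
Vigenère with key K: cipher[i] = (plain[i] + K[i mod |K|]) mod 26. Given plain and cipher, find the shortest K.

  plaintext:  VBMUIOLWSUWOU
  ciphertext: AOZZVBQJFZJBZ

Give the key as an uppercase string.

FNN

  i= 0: A-V =  5 → F
  i= 1: O-B = 13 → N
  i= 2: Z-M = 13 → N
  i= 3: Z-U =  5 → F
  i= 4: V-I = 13 → N
  i= 5: B-O = 13 → N
  i= 6: Q-L =  5 → F
  i= 7: J-W = 13 → N
  i= 8: F-S = 13 → N
  i= 9: Z-U =  5 → F
  i=10: J-W = 13 → N
  i=11: B-O = 13 → N
  i=12: Z-U =  5 → F
  shifts repeat with period 3: FNN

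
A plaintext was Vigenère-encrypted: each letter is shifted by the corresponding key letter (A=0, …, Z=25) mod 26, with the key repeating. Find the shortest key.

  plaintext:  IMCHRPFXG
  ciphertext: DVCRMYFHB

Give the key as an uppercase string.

  i= 0: D-I = 21 → V
  i= 1: V-M =  9 → J
  i= 2: C-C =  0 → A
  i= 3: R-H = 10 → K
  i= 4: M-R = 21 → V
  i= 5: Y-P =  9 → J
  i= 6: F-F =  0 → A
  i= 7: H-X = 10 → K
  i= 8: B-G = 21 → V
  shifts repeat with period 4: VJAK

VJAK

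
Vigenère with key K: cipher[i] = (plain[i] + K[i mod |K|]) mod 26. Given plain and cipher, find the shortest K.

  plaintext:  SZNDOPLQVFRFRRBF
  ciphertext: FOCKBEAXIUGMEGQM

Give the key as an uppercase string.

NPPH

  i= 0: F-S = 13 → N
  i= 1: O-Z = 15 → P
  i= 2: C-N = 15 → P
  i= 3: K-D =  7 → H
  i= 4: B-O = 13 → N
  i= 5: E-P = 15 → P
  i= 6: A-L = 15 → P
  i= 7: X-Q =  7 → H
  i= 8: I-V = 13 → N
  i= 9: U-F = 15 → P
  i=10: G-R = 15 → P
  i=11: M-F =  7 → H
  i=12: E-R = 13 → N
  i=13: G-R = 15 → P
  i=14: Q-B = 15 → P
  i=15: M-F =  7 → H
  shifts repeat with period 4: NPPH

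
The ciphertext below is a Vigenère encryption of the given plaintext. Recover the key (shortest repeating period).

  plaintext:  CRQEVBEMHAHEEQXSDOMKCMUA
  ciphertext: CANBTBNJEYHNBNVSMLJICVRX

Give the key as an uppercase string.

  i= 0: C-C =  0 → A
  i= 1: A-R =  9 → J
  i= 2: N-Q = 23 → X
  i= 3: B-E = 23 → X
  i= 4: T-V = 24 → Y
  i= 5: B-B =  0 → A
  i= 6: N-E =  9 → J
  i= 7: J-M = 23 → X
  i= 8: E-H = 23 → X
  i= 9: Y-A = 24 → Y
  i=10: H-H =  0 → A
  i=11: N-E =  9 → J
  i=12: B-E = 23 → X
  i=13: N-Q = 23 → X
  i=14: V-X = 24 → Y
  i=15: S-S =  0 → A
  i=16: M-D =  9 → J
  i=17: L-O = 23 → X
  i=18: J-M = 23 → X
  i=19: I-K = 24 → Y
  i=20: C-C =  0 → A
  i=21: V-M =  9 → J
  i=22: R-U = 23 → X
  i=23: X-A = 23 → X
  shifts repeat with period 5: AJXXY

AJXXY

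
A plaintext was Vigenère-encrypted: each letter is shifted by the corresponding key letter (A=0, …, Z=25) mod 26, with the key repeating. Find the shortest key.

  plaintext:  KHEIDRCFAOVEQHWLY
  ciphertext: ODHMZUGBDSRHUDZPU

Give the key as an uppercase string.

EWD

  i= 0: O-K =  4 → E
  i= 1: D-H = 22 → W
  i= 2: H-E =  3 → D
  i= 3: M-I =  4 → E
  i= 4: Z-D = 22 → W
  i= 5: U-R =  3 → D
  i= 6: G-C =  4 → E
  i= 7: B-F = 22 → W
  i= 8: D-A =  3 → D
  i= 9: S-O =  4 → E
  i=10: R-V = 22 → W
  i=11: H-E =  3 → D
  i=12: U-Q =  4 → E
  i=13: D-H = 22 → W
  i=14: Z-W =  3 → D
  i=15: P-L =  4 → E
  i=16: U-Y = 22 → W
  shifts repeat with period 3: EWD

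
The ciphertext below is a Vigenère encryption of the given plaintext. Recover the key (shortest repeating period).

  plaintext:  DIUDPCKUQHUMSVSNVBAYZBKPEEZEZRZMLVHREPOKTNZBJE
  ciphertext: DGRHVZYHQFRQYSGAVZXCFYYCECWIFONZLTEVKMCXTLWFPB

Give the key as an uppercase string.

AYXEGXON

  i= 0: D-D =  0 → A
  i= 1: G-I = 24 → Y
  i= 2: R-U = 23 → X
  i= 3: H-D =  4 → E
  i= 4: V-P =  6 → G
  i= 5: Z-C = 23 → X
  i= 6: Y-K = 14 → O
  i= 7: H-U = 13 → N
  i= 8: Q-Q =  0 → A
  i= 9: F-H = 24 → Y
  i=10: R-U = 23 → X
  i=11: Q-M =  4 → E
  i=12: Y-S =  6 → G
  i=13: S-V = 23 → X
  i=14: G-S = 14 → O
  i=15: A-N = 13 → N
  i=16: V-V =  0 → A
  i=17: Z-B = 24 → Y
  i=18: X-A = 23 → X
  i=19: C-Y =  4 → E
  i=20: F-Z =  6 → G
  i=21: Y-B = 23 → X
  i=22: Y-K = 14 → O
  i=23: C-P = 13 → N
  i=24: E-E =  0 → A
  i=25: C-E = 24 → Y
  i=26: W-Z = 23 → X
  i=27: I-E =  4 → E
  i=28: F-Z =  6 → G
  i=29: O-R = 23 → X
  i=30: N-Z = 14 → O
  i=31: Z-M = 13 → N
  i=32: L-L =  0 → A
  i=33: T-V = 24 → Y
  i=34: E-H = 23 → X
  i=35: V-R =  4 → E
  i=36: K-E =  6 → G
  i=37: M-P = 23 → X
  i=38: C-O = 14 → O
  i=39: X-K = 13 → N
  i=40: T-T =  0 → A
  i=41: L-N = 24 → Y
  i=42: W-Z = 23 → X
  i=43: F-B =  4 → E
  i=44: P-J =  6 → G
  i=45: B-E = 23 → X
  shifts repeat with period 8: AYXEGXON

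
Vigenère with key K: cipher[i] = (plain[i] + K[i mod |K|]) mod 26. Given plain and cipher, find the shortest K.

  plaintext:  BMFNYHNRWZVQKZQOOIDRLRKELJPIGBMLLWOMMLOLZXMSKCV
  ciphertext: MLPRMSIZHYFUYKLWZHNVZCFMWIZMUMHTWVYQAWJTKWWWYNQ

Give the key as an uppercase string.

  i= 0: M-B = 11 → L
  i= 1: L-M = 25 → Z
  i= 2: P-F = 10 → K
  i= 3: R-N =  4 → E
  i= 4: M-Y = 14 → O
  i= 5: S-H = 11 → L
  i= 6: I-N = 21 → V
  i= 7: Z-R =  8 → I
  i= 8: H-W = 11 → L
  i= 9: Y-Z = 25 → Z
  i=10: F-V = 10 → K
  i=11: U-Q =  4 → E
  i=12: Y-K = 14 → O
  i=13: K-Z = 11 → L
  i=14: L-Q = 21 → V
  i=15: W-O =  8 → I
  i=16: Z-O = 11 → L
  i=17: H-I = 25 → Z
  i=18: N-D = 10 → K
  i=19: V-R =  4 → E
  i=20: Z-L = 14 → O
  i=21: C-R = 11 → L
  i=22: F-K = 21 → V
  i=23: M-E =  8 → I
  i=24: W-L = 11 → L
  i=25: I-J = 25 → Z
  i=26: Z-P = 10 → K
  i=27: M-I =  4 → E
  i=28: U-G = 14 → O
  i=29: M-B = 11 → L
  i=30: H-M = 21 → V
  i=31: T-L =  8 → I
  i=32: W-L = 11 → L
  i=33: V-W = 25 → Z
  i=34: Y-O = 10 → K
  i=35: Q-M =  4 → E
  i=36: A-M = 14 → O
  i=37: W-L = 11 → L
  i=38: J-O = 21 → V
  i=39: T-L =  8 → I
  i=40: K-Z = 11 → L
  i=41: W-X = 25 → Z
  i=42: W-M = 10 → K
  i=43: W-S =  4 → E
  i=44: Y-K = 14 → O
  i=45: N-C = 11 → L
  i=46: Q-V = 21 → V
  shifts repeat with period 8: LZKEOLVI

LZKEOLVI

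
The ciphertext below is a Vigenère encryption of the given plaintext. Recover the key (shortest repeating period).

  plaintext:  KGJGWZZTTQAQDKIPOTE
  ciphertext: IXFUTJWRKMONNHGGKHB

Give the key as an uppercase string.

  i= 0: I-K = 24 → Y
  i= 1: X-G = 17 → R
  i= 2: F-J = 22 → W
  i= 3: U-G = 14 → O
  i= 4: T-W = 23 → X
  i= 5: J-Z = 10 → K
  i= 6: W-Z = 23 → X
  i= 7: R-T = 24 → Y
  i= 8: K-T = 17 → R
  i= 9: M-Q = 22 → W
  i=10: O-A = 14 → O
  i=11: N-Q = 23 → X
  i=12: N-D = 10 → K
  i=13: H-K = 23 → X
  i=14: G-I = 24 → Y
  i=15: G-P = 17 → R
  i=16: K-O = 22 → W
  i=17: H-T = 14 → O
  i=18: B-E = 23 → X
  shifts repeat with period 7: YRWOXKX

YRWOXKX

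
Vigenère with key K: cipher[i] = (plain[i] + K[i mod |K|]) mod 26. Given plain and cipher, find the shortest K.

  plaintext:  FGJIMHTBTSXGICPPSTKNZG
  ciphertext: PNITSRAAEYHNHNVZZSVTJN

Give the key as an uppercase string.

  i= 0: P-F = 10 → K
  i= 1: N-G =  7 → H
  i= 2: I-J = 25 → Z
  i= 3: T-I = 11 → L
  i= 4: S-M =  6 → G
  i= 5: R-H = 10 → K
  i= 6: A-T =  7 → H
  i= 7: A-B = 25 → Z
  i= 8: E-T = 11 → L
  i= 9: Y-S =  6 → G
  i=10: H-X = 10 → K
  i=11: N-G =  7 → H
  i=12: H-I = 25 → Z
  i=13: N-C = 11 → L
  i=14: V-P =  6 → G
  i=15: Z-P = 10 → K
  i=16: Z-S =  7 → H
  i=17: S-T = 25 → Z
  i=18: V-K = 11 → L
  i=19: T-N =  6 → G
  i=20: J-Z = 10 → K
  i=21: N-G =  7 → H
  shifts repeat with period 5: KHZLG

KHZLG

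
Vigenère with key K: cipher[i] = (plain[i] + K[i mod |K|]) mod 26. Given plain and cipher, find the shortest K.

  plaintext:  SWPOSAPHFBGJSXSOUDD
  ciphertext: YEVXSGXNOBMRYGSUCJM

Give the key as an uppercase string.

GIGJA

  i= 0: Y-S =  6 → G
  i= 1: E-W =  8 → I
  i= 2: V-P =  6 → G
  i= 3: X-O =  9 → J
  i= 4: S-S =  0 → A
  i= 5: G-A =  6 → G
  i= 6: X-P =  8 → I
  i= 7: N-H =  6 → G
  i= 8: O-F =  9 → J
  i= 9: B-B =  0 → A
  i=10: M-G =  6 → G
  i=11: R-J =  8 → I
  i=12: Y-S =  6 → G
  i=13: G-X =  9 → J
  i=14: S-S =  0 → A
  i=15: U-O =  6 → G
  i=16: C-U =  8 → I
  i=17: J-D =  6 → G
  i=18: M-D =  9 → J
  shifts repeat with period 5: GIGJA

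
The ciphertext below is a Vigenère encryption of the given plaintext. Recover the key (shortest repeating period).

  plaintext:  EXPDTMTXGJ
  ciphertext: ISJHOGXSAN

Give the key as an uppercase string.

  i= 0: I-E =  4 → E
  i= 1: S-X = 21 → V
  i= 2: J-P = 20 → U
  i= 3: H-D =  4 → E
  i= 4: O-T = 21 → V
  i= 5: G-M = 20 → U
  i= 6: X-T =  4 → E
  i= 7: S-X = 21 → V
  i= 8: A-G = 20 → U
  i= 9: N-J =  4 → E
  shifts repeat with period 3: EVU

EVU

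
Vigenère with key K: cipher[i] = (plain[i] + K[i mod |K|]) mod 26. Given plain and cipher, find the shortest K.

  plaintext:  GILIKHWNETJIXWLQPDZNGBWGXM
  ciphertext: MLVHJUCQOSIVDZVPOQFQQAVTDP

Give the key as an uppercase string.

GDKZZN

  i= 0: M-G =  6 → G
  i= 1: L-I =  3 → D
  i= 2: V-L = 10 → K
  i= 3: H-I = 25 → Z
  i= 4: J-K = 25 → Z
  i= 5: U-H = 13 → N
  i= 6: C-W =  6 → G
  i= 7: Q-N =  3 → D
  i= 8: O-E = 10 → K
  i= 9: S-T = 25 → Z
  i=10: I-J = 25 → Z
  i=11: V-I = 13 → N
  i=12: D-X =  6 → G
  i=13: Z-W =  3 → D
  i=14: V-L = 10 → K
  i=15: P-Q = 25 → Z
  i=16: O-P = 25 → Z
  i=17: Q-D = 13 → N
  i=18: F-Z =  6 → G
  i=19: Q-N =  3 → D
  i=20: Q-G = 10 → K
  i=21: A-B = 25 → Z
  i=22: V-W = 25 → Z
  i=23: T-G = 13 → N
  i=24: D-X =  6 → G
  i=25: P-M =  3 → D
  shifts repeat with period 6: GDKZZN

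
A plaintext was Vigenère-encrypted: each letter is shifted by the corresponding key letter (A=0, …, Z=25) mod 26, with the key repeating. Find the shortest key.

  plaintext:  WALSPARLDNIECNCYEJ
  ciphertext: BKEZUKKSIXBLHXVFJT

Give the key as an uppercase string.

  i= 0: B-W =  5 → F
  i= 1: K-A = 10 → K
  i= 2: E-L = 19 → T
  i= 3: Z-S =  7 → H
  i= 4: U-P =  5 → F
  i= 5: K-A = 10 → K
  i= 6: K-R = 19 → T
  i= 7: S-L =  7 → H
  i= 8: I-D =  5 → F
  i= 9: X-N = 10 → K
  i=10: B-I = 19 → T
  i=11: L-E =  7 → H
  i=12: H-C =  5 → F
  i=13: X-N = 10 → K
  i=14: V-C = 19 → T
  i=15: F-Y =  7 → H
  i=16: J-E =  5 → F
  i=17: T-J = 10 → K
  shifts repeat with period 4: FKTH

FKTH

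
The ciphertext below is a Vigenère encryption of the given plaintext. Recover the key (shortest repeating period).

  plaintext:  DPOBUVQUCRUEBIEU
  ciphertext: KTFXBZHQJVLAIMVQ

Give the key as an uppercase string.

  i= 0: K-D =  7 → H
  i= 1: T-P =  4 → E
  i= 2: F-O = 17 → R
  i= 3: X-B = 22 → W
  i= 4: B-U =  7 → H
  i= 5: Z-V =  4 → E
  i= 6: H-Q = 17 → R
  i= 7: Q-U = 22 → W
  i= 8: J-C =  7 → H
  i= 9: V-R =  4 → E
  i=10: L-U = 17 → R
  i=11: A-E = 22 → W
  i=12: I-B =  7 → H
  i=13: M-I =  4 → E
  i=14: V-E = 17 → R
  i=15: Q-U = 22 → W
  shifts repeat with period 4: HERW

HERW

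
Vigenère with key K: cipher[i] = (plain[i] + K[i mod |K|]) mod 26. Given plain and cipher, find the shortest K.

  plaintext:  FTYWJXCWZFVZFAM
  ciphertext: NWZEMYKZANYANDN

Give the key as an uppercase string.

IDB

  i= 0: N-F =  8 → I
  i= 1: W-T =  3 → D
  i= 2: Z-Y =  1 → B
  i= 3: E-W =  8 → I
  i= 4: M-J =  3 → D
  i= 5: Y-X =  1 → B
  i= 6: K-C =  8 → I
  i= 7: Z-W =  3 → D
  i= 8: A-Z =  1 → B
  i= 9: N-F =  8 → I
  i=10: Y-V =  3 → D
  i=11: A-Z =  1 → B
  i=12: N-F =  8 → I
  i=13: D-A =  3 → D
  i=14: N-M =  1 → B
  shifts repeat with period 3: IDB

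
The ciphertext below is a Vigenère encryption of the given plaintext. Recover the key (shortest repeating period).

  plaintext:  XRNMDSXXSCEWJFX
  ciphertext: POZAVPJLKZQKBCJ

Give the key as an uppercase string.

  i= 0: P-X = 18 → S
  i= 1: O-R = 23 → X
  i= 2: Z-N = 12 → M
  i= 3: A-M = 14 → O
  i= 4: V-D = 18 → S
  i= 5: P-S = 23 → X
  i= 6: J-X = 12 → M
  i= 7: L-X = 14 → O
  i= 8: K-S = 18 → S
  i= 9: Z-C = 23 → X
  i=10: Q-E = 12 → M
  i=11: K-W = 14 → O
  i=12: B-J = 18 → S
  i=13: C-F = 23 → X
  i=14: J-X = 12 → M
  shifts repeat with period 4: SXMO

SXMO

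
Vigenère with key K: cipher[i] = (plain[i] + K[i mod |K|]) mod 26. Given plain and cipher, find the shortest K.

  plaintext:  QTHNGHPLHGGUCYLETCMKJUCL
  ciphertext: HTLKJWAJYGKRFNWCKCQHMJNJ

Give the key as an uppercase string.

RAEXDPLY

  i= 0: H-Q = 17 → R
  i= 1: T-T =  0 → A
  i= 2: L-H =  4 → E
  i= 3: K-N = 23 → X
  i= 4: J-G =  3 → D
  i= 5: W-H = 15 → P
  i= 6: A-P = 11 → L
  i= 7: J-L = 24 → Y
  i= 8: Y-H = 17 → R
  i= 9: G-G =  0 → A
  i=10: K-G =  4 → E
  i=11: R-U = 23 → X
  i=12: F-C =  3 → D
  i=13: N-Y = 15 → P
  i=14: W-L = 11 → L
  i=15: C-E = 24 → Y
  i=16: K-T = 17 → R
  i=17: C-C =  0 → A
  i=18: Q-M =  4 → E
  i=19: H-K = 23 → X
  i=20: M-J =  3 → D
  i=21: J-U = 15 → P
  i=22: N-C = 11 → L
  i=23: J-L = 24 → Y
  shifts repeat with period 8: RAEXDPLY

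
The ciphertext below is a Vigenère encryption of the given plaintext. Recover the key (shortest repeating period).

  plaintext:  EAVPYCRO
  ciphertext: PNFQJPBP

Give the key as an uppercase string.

LNKB

  i= 0: P-E = 11 → L
  i= 1: N-A = 13 → N
  i= 2: F-V = 10 → K
  i= 3: Q-P =  1 → B
  i= 4: J-Y = 11 → L
  i= 5: P-C = 13 → N
  i= 6: B-R = 10 → K
  i= 7: P-O =  1 → B
  shifts repeat with period 4: LNKB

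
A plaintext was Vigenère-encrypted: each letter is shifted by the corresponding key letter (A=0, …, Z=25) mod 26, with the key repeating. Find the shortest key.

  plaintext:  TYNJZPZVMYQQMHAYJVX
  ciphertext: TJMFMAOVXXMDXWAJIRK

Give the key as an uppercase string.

  i= 0: T-T =  0 → A
  i= 1: J-Y = 11 → L
  i= 2: M-N = 25 → Z
  i= 3: F-J = 22 → W
  i= 4: M-Z = 13 → N
  i= 5: A-P = 11 → L
  i= 6: O-Z = 15 → P
  i= 7: V-V =  0 → A
  i= 8: X-M = 11 → L
  i= 9: X-Y = 25 → Z
  i=10: M-Q = 22 → W
  i=11: D-Q = 13 → N
  i=12: X-M = 11 → L
  i=13: W-H = 15 → P
  i=14: A-A =  0 → A
  i=15: J-Y = 11 → L
  i=16: I-J = 25 → Z
  i=17: R-V = 22 → W
  i=18: K-X = 13 → N
  shifts repeat with period 7: ALZWNLP

ALZWNLP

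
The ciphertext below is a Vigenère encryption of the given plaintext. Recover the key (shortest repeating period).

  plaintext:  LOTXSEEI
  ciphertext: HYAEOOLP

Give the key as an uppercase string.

  i= 0: H-L = 22 → W
  i= 1: Y-O = 10 → K
  i= 2: A-T =  7 → H
  i= 3: E-X =  7 → H
  i= 4: O-S = 22 → W
  i= 5: O-E = 10 → K
  i= 6: L-E =  7 → H
  i= 7: P-I =  7 → H
  shifts repeat with period 4: WKHH

WKHH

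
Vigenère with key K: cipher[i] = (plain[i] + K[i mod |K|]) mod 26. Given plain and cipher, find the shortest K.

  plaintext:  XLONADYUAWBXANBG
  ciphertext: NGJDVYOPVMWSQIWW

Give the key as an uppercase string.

  i= 0: N-X = 16 → Q
  i= 1: G-L = 21 → V
  i= 2: J-O = 21 → V
  i= 3: D-N = 16 → Q
  i= 4: V-A = 21 → V
  i= 5: Y-D = 21 → V
  i= 6: O-Y = 16 → Q
  i= 7: P-U = 21 → V
  i= 8: V-A = 21 → V
  i= 9: M-W = 16 → Q
  i=10: W-B = 21 → V
  i=11: S-X = 21 → V
  i=12: Q-A = 16 → Q
  i=13: I-N = 21 → V
  i=14: W-B = 21 → V
  i=15: W-G = 16 → Q
  shifts repeat with period 3: QVV

QVV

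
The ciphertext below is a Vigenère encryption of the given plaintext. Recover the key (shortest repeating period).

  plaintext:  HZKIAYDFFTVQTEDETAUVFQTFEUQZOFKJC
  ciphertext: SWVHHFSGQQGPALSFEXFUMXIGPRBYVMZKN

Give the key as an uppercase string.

  i= 0: S-H = 11 → L
  i= 1: W-Z = 23 → X
  i= 2: V-K = 11 → L
  i= 3: H-I = 25 → Z
  i= 4: H-A =  7 → H
  i= 5: F-Y =  7 → H
  i= 6: S-D = 15 → P
  i= 7: G-F =  1 → B
  i= 8: Q-F = 11 → L
  i= 9: Q-T = 23 → X
  i=10: G-V = 11 → L
  i=11: P-Q = 25 → Z
  i=12: A-T =  7 → H
  i=13: L-E =  7 → H
  i=14: S-D = 15 → P
  i=15: F-E =  1 → B
  i=16: E-T = 11 → L
  i=17: X-A = 23 → X
  i=18: F-U = 11 → L
  i=19: U-V = 25 → Z
  i=20: M-F =  7 → H
  i=21: X-Q =  7 → H
  i=22: I-T = 15 → P
  i=23: G-F =  1 → B
  i=24: P-E = 11 → L
  i=25: R-U = 23 → X
  i=26: B-Q = 11 → L
  i=27: Y-Z = 25 → Z
  i=28: V-O =  7 → H
  i=29: M-F =  7 → H
  i=30: Z-K = 15 → P
  i=31: K-J =  1 → B
  i=32: N-C = 11 → L
  shifts repeat with period 8: LXLZHHPB

LXLZHHPB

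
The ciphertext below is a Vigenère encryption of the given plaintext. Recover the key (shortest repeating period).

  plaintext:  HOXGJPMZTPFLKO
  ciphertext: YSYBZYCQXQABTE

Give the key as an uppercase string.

  i= 0: Y-H = 17 → R
  i= 1: S-O =  4 → E
  i= 2: Y-X =  1 → B
  i= 3: B-G = 21 → V
  i= 4: Z-J = 16 → Q
  i= 5: Y-P =  9 → J
  i= 6: C-M = 16 → Q
  i= 7: Q-Z = 17 → R
  i= 8: X-T =  4 → E
  i= 9: Q-P =  1 → B
  i=10: A-F = 21 → V
  i=11: B-L = 16 → Q
  i=12: T-K =  9 → J
  i=13: E-O = 16 → Q
  shifts repeat with period 7: REBVQJQ

REBVQJQ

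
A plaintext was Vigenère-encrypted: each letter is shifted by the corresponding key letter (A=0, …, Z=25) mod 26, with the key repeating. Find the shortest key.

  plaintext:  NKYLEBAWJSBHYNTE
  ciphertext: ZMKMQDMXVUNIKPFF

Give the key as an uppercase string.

MCMB

  i= 0: Z-N = 12 → M
  i= 1: M-K =  2 → C
  i= 2: K-Y = 12 → M
  i= 3: M-L =  1 → B
  i= 4: Q-E = 12 → M
  i= 5: D-B =  2 → C
  i= 6: M-A = 12 → M
  i= 7: X-W =  1 → B
  i= 8: V-J = 12 → M
  i= 9: U-S =  2 → C
  i=10: N-B = 12 → M
  i=11: I-H =  1 → B
  i=12: K-Y = 12 → M
  i=13: P-N =  2 → C
  i=14: F-T = 12 → M
  i=15: F-E =  1 → B
  shifts repeat with period 4: MCMB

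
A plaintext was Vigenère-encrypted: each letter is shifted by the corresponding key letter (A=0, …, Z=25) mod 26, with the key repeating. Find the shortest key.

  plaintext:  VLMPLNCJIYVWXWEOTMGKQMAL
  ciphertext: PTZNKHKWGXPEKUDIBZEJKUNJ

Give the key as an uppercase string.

UINYZ

  i= 0: P-V = 20 → U
  i= 1: T-L =  8 → I
  i= 2: Z-M = 13 → N
  i= 3: N-P = 24 → Y
  i= 4: K-L = 25 → Z
  i= 5: H-N = 20 → U
  i= 6: K-C =  8 → I
  i= 7: W-J = 13 → N
  i= 8: G-I = 24 → Y
  i= 9: X-Y = 25 → Z
  i=10: P-V = 20 → U
  i=11: E-W =  8 → I
  i=12: K-X = 13 → N
  i=13: U-W = 24 → Y
  i=14: D-E = 25 → Z
  i=15: I-O = 20 → U
  i=16: B-T =  8 → I
  i=17: Z-M = 13 → N
  i=18: E-G = 24 → Y
  i=19: J-K = 25 → Z
  i=20: K-Q = 20 → U
  i=21: U-M =  8 → I
  i=22: N-A = 13 → N
  i=23: J-L = 24 → Y
  shifts repeat with period 5: UINYZ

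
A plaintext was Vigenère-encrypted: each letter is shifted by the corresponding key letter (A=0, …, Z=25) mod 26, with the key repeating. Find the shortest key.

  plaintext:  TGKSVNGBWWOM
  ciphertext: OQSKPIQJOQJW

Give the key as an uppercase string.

  i= 0: O-T = 21 → V
  i= 1: Q-G = 10 → K
  i= 2: S-K =  8 → I
  i= 3: K-S = 18 → S
  i= 4: P-V = 20 → U
  i= 5: I-N = 21 → V
  i= 6: Q-G = 10 → K
  i= 7: J-B =  8 → I
  i= 8: O-W = 18 → S
  i= 9: Q-W = 20 → U
  i=10: J-O = 21 → V
  i=11: W-M = 10 → K
  shifts repeat with period 5: VKISU

VKISU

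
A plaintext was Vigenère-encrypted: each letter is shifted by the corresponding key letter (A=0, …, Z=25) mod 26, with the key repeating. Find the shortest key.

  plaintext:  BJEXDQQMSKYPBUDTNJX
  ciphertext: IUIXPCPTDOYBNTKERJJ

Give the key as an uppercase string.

  i= 0: I-B =  7 → H
  i= 1: U-J = 11 → L
  i= 2: I-E =  4 → E
  i= 3: X-X =  0 → A
  i= 4: P-D = 12 → M
  i= 5: C-Q = 12 → M
  i= 6: P-Q = 25 → Z
  i= 7: T-M =  7 → H
  i= 8: D-S = 11 → L
  i= 9: O-K =  4 → E
  i=10: Y-Y =  0 → A
  i=11: B-P = 12 → M
  i=12: N-B = 12 → M
  i=13: T-U = 25 → Z
  i=14: K-D =  7 → H
  i=15: E-T = 11 → L
  i=16: R-N =  4 → E
  i=17: J-J =  0 → A
  i=18: J-X = 12 → M
  shifts repeat with period 7: HLEAMMZ

HLEAMMZ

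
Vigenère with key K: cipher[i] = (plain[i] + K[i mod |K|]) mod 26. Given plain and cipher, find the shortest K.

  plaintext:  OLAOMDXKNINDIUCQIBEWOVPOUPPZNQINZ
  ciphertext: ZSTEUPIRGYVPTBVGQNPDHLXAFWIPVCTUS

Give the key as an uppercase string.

LHTQIM

  i= 0: Z-O = 11 → L
  i= 1: S-L =  7 → H
  i= 2: T-A = 19 → T
  i= 3: E-O = 16 → Q
  i= 4: U-M =  8 → I
  i= 5: P-D = 12 → M
  i= 6: I-X = 11 → L
  i= 7: R-K =  7 → H
  i= 8: G-N = 19 → T
  i= 9: Y-I = 16 → Q
  i=10: V-N =  8 → I
  i=11: P-D = 12 → M
  i=12: T-I = 11 → L
  i=13: B-U =  7 → H
  i=14: V-C = 19 → T
  i=15: G-Q = 16 → Q
  i=16: Q-I =  8 → I
  i=17: N-B = 12 → M
  i=18: P-E = 11 → L
  i=19: D-W =  7 → H
  i=20: H-O = 19 → T
  i=21: L-V = 16 → Q
  i=22: X-P =  8 → I
  i=23: A-O = 12 → M
  i=24: F-U = 11 → L
  i=25: W-P =  7 → H
  i=26: I-P = 19 → T
  i=27: P-Z = 16 → Q
  i=28: V-N =  8 → I
  i=29: C-Q = 12 → M
  i=30: T-I = 11 → L
  i=31: U-N =  7 → H
  i=32: S-Z = 19 → T
  shifts repeat with period 6: LHTQIM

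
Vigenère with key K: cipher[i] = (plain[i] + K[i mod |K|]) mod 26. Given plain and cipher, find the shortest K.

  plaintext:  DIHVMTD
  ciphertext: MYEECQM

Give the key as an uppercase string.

  i= 0: M-D =  9 → J
  i= 1: Y-I = 16 → Q
  i= 2: E-H = 23 → X
  i= 3: E-V =  9 → J
  i= 4: C-M = 16 → Q
  i= 5: Q-T = 23 → X
  i= 6: M-D =  9 → J
  shifts repeat with period 3: JQX

JQX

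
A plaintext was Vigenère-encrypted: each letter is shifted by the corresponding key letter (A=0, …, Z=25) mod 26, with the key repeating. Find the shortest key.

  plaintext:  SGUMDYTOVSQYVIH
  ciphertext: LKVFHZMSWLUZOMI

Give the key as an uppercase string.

  i= 0: L-S = 19 → T
  i= 1: K-G =  4 → E
  i= 2: V-U =  1 → B
  i= 3: F-M = 19 → T
  i= 4: H-D =  4 → E
  i= 5: Z-Y =  1 → B
  i= 6: M-T = 19 → T
  i= 7: S-O =  4 → E
  i= 8: W-V =  1 → B
  i= 9: L-S = 19 → T
  i=10: U-Q =  4 → E
  i=11: Z-Y =  1 → B
  i=12: O-V = 19 → T
  i=13: M-I =  4 → E
  i=14: I-H =  1 → B
  shifts repeat with period 3: TEB

TEB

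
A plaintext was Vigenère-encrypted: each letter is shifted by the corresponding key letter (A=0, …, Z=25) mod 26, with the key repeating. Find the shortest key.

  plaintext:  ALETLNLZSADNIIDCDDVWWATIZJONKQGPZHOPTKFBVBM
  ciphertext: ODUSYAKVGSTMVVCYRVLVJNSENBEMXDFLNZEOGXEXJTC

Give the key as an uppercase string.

  i= 0: O-A = 14 → O
  i= 1: D-L = 18 → S
  i= 2: U-E = 16 → Q
  i= 3: S-T = 25 → Z
  i= 4: Y-L = 13 → N
  i= 5: A-N = 13 → N
  i= 6: K-L = 25 → Z
  i= 7: V-Z = 22 → W
  i= 8: G-S = 14 → O
  i= 9: S-A = 18 → S
  i=10: T-D = 16 → Q
  i=11: M-N = 25 → Z
  i=12: V-I = 13 → N
  i=13: V-I = 13 → N
  i=14: C-D = 25 → Z
  i=15: Y-C = 22 → W
  i=16: R-D = 14 → O
  i=17: V-D = 18 → S
  i=18: L-V = 16 → Q
  i=19: V-W = 25 → Z
  i=20: J-W = 13 → N
  i=21: N-A = 13 → N
  i=22: S-T = 25 → Z
  i=23: E-I = 22 → W
  i=24: N-Z = 14 → O
  i=25: B-J = 18 → S
  i=26: E-O = 16 → Q
  i=27: M-N = 25 → Z
  i=28: X-K = 13 → N
  i=29: D-Q = 13 → N
  i=30: F-G = 25 → Z
  i=31: L-P = 22 → W
  i=32: N-Z = 14 → O
  i=33: Z-H = 18 → S
  i=34: E-O = 16 → Q
  i=35: O-P = 25 → Z
  i=36: G-T = 13 → N
  i=37: X-K = 13 → N
  i=38: E-F = 25 → Z
  i=39: X-B = 22 → W
  i=40: J-V = 14 → O
  i=41: T-B = 18 → S
  i=42: C-M = 16 → Q
  shifts repeat with period 8: OSQZNNZW

OSQZNNZW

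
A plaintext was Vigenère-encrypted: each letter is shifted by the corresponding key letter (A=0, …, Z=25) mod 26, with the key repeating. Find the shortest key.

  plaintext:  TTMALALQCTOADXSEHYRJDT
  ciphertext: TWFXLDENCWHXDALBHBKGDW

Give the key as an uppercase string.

  i= 0: T-T =  0 → A
  i= 1: W-T =  3 → D
  i= 2: F-M = 19 → T
  i= 3: X-A = 23 → X
  i= 4: L-L =  0 → A
  i= 5: D-A =  3 → D
  i= 6: E-L = 19 → T
  i= 7: N-Q = 23 → X
  i= 8: C-C =  0 → A
  i= 9: W-T =  3 → D
  i=10: H-O = 19 → T
  i=11: X-A = 23 → X
  i=12: D-D =  0 → A
  i=13: A-X =  3 → D
  i=14: L-S = 19 → T
  i=15: B-E = 23 → X
  i=16: H-H =  0 → A
  i=17: B-Y =  3 → D
  i=18: K-R = 19 → T
  i=19: G-J = 23 → X
  i=20: D-D =  0 → A
  i=21: W-T =  3 → D
  shifts repeat with period 4: ADTX

ADTX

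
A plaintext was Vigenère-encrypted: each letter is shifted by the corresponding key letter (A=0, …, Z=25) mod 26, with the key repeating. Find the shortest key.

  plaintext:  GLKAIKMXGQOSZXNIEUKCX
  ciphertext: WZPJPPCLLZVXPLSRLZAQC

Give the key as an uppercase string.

  i= 0: W-G = 16 → Q
  i= 1: Z-L = 14 → O
  i= 2: P-K =  5 → F
  i= 3: J-A =  9 → J
  i= 4: P-I =  7 → H
  i= 5: P-K =  5 → F
  i= 6: C-M = 16 → Q
  i= 7: L-X = 14 → O
  i= 8: L-G =  5 → F
  i= 9: Z-Q =  9 → J
  i=10: V-O =  7 → H
  i=11: X-S =  5 → F
  i=12: P-Z = 16 → Q
  i=13: L-X = 14 → O
  i=14: S-N =  5 → F
  i=15: R-I =  9 → J
  i=16: L-E =  7 → H
  i=17: Z-U =  5 → F
  i=18: A-K = 16 → Q
  i=19: Q-C = 14 → O
  i=20: C-X =  5 → F
  shifts repeat with period 6: QOFJHF

QOFJHF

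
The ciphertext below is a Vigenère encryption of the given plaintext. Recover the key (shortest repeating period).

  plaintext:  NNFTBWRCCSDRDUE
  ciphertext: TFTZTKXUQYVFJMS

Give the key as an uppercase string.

  i= 0: T-N =  6 → G
  i= 1: F-N = 18 → S
  i= 2: T-F = 14 → O
  i= 3: Z-T =  6 → G
  i= 4: T-B = 18 → S
  i= 5: K-W = 14 → O
  i= 6: X-R =  6 → G
  i= 7: U-C = 18 → S
  i= 8: Q-C = 14 → O
  i= 9: Y-S =  6 → G
  i=10: V-D = 18 → S
  i=11: F-R = 14 → O
  i=12: J-D =  6 → G
  i=13: M-U = 18 → S
  i=14: S-E = 14 → O
  shifts repeat with period 3: GSO

GSO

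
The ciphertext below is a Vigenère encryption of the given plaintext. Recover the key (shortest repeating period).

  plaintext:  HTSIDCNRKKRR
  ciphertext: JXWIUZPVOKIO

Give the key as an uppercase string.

CEEARX

  i= 0: J-H =  2 → C
  i= 1: X-T =  4 → E
  i= 2: W-S =  4 → E
  i= 3: I-I =  0 → A
  i= 4: U-D = 17 → R
  i= 5: Z-C = 23 → X
  i= 6: P-N =  2 → C
  i= 7: V-R =  4 → E
  i= 8: O-K =  4 → E
  i= 9: K-K =  0 → A
  i=10: I-R = 17 → R
  i=11: O-R = 23 → X
  shifts repeat with period 6: CEEARX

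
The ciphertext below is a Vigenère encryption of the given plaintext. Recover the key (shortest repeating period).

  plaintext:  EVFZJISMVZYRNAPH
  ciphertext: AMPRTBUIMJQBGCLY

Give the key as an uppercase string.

WRKSKTC

  i= 0: A-E = 22 → W
  i= 1: M-V = 17 → R
  i= 2: P-F = 10 → K
  i= 3: R-Z = 18 → S
  i= 4: T-J = 10 → K
  i= 5: B-I = 19 → T
  i= 6: U-S =  2 → C
  i= 7: I-M = 22 → W
  i= 8: M-V = 17 → R
  i= 9: J-Z = 10 → K
  i=10: Q-Y = 18 → S
  i=11: B-R = 10 → K
  i=12: G-N = 19 → T
  i=13: C-A =  2 → C
  i=14: L-P = 22 → W
  i=15: Y-H = 17 → R
  shifts repeat with period 7: WRKSKTC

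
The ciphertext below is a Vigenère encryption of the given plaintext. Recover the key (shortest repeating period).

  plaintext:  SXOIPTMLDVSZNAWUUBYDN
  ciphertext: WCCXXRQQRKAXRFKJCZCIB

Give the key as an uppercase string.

  i= 0: W-S =  4 → E
  i= 1: C-X =  5 → F
  i= 2: C-O = 14 → O
  i= 3: X-I = 15 → P
  i= 4: X-P =  8 → I
  i= 5: R-T = 24 → Y
  i= 6: Q-M =  4 → E
  i= 7: Q-L =  5 → F
  i= 8: R-D = 14 → O
  i= 9: K-V = 15 → P
  i=10: A-S =  8 → I
  i=11: X-Z = 24 → Y
  i=12: R-N =  4 → E
  i=13: F-A =  5 → F
  i=14: K-W = 14 → O
  i=15: J-U = 15 → P
  i=16: C-U =  8 → I
  i=17: Z-B = 24 → Y
  i=18: C-Y =  4 → E
  i=19: I-D =  5 → F
  i=20: B-N = 14 → O
  shifts repeat with period 6: EFOPIY

EFOPIY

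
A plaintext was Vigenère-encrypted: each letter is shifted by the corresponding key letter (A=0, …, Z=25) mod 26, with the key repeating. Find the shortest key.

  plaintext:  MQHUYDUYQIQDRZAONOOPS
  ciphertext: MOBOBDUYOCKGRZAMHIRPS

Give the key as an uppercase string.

  i= 0: M-M =  0 → A
  i= 1: O-Q = 24 → Y
  i= 2: B-H = 20 → U
  i= 3: O-U = 20 → U
  i= 4: B-Y =  3 → D
  i= 5: D-D =  0 → A
  i= 6: U-U =  0 → A
  i= 7: Y-Y =  0 → A
  i= 8: O-Q = 24 → Y
  i= 9: C-I = 20 → U
  i=10: K-Q = 20 → U
  i=11: G-D =  3 → D
  i=12: R-R =  0 → A
  i=13: Z-Z =  0 → A
  i=14: A-A =  0 → A
  i=15: M-O = 24 → Y
  i=16: H-N = 20 → U
  i=17: I-O = 20 → U
  i=18: R-O =  3 → D
  i=19: P-P =  0 → A
  i=20: S-S =  0 → A
  shifts repeat with period 7: AYUUDAA

AYUUDAA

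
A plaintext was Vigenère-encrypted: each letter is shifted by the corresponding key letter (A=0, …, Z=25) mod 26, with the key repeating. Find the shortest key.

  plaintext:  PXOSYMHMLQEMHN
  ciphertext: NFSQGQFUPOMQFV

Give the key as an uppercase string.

YIE

  i= 0: N-P = 24 → Y
  i= 1: F-X =  8 → I
  i= 2: S-O =  4 → E
  i= 3: Q-S = 24 → Y
  i= 4: G-Y =  8 → I
  i= 5: Q-M =  4 → E
  i= 6: F-H = 24 → Y
  i= 7: U-M =  8 → I
  i= 8: P-L =  4 → E
  i= 9: O-Q = 24 → Y
  i=10: M-E =  8 → I
  i=11: Q-M =  4 → E
  i=12: F-H = 24 → Y
  i=13: V-N =  8 → I
  shifts repeat with period 3: YIE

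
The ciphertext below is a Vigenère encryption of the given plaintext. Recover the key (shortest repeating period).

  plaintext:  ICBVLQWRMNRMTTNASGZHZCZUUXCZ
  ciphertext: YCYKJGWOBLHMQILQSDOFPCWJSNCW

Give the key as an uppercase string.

QAXPY

  i= 0: Y-I = 16 → Q
  i= 1: C-C =  0 → A
  i= 2: Y-B = 23 → X
  i= 3: K-V = 15 → P
  i= 4: J-L = 24 → Y
  i= 5: G-Q = 16 → Q
  i= 6: W-W =  0 → A
  i= 7: O-R = 23 → X
  i= 8: B-M = 15 → P
  i= 9: L-N = 24 → Y
  i=10: H-R = 16 → Q
  i=11: M-M =  0 → A
  i=12: Q-T = 23 → X
  i=13: I-T = 15 → P
  i=14: L-N = 24 → Y
  i=15: Q-A = 16 → Q
  i=16: S-S =  0 → A
  i=17: D-G = 23 → X
  i=18: O-Z = 15 → P
  i=19: F-H = 24 → Y
  i=20: P-Z = 16 → Q
  i=21: C-C =  0 → A
  i=22: W-Z = 23 → X
  i=23: J-U = 15 → P
  i=24: S-U = 24 → Y
  i=25: N-X = 16 → Q
  i=26: C-C =  0 → A
  i=27: W-Z = 23 → X
  shifts repeat with period 5: QAXPY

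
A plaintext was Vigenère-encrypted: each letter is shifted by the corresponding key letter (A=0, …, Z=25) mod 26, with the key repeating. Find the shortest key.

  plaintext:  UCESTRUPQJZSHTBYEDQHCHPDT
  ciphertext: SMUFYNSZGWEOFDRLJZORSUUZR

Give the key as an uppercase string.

  i= 0: S-U = 24 → Y
  i= 1: M-C = 10 → K
  i= 2: U-E = 16 → Q
  i= 3: F-S = 13 → N
  i= 4: Y-T =  5 → F
  i= 5: N-R = 22 → W
  i= 6: S-U = 24 → Y
  i= 7: Z-P = 10 → K
  i= 8: G-Q = 16 → Q
  i= 9: W-J = 13 → N
  i=10: E-Z =  5 → F
  i=11: O-S = 22 → W
  i=12: F-H = 24 → Y
  i=13: D-T = 10 → K
  i=14: R-B = 16 → Q
  i=15: L-Y = 13 → N
  i=16: J-E =  5 → F
  i=17: Z-D = 22 → W
  i=18: O-Q = 24 → Y
  i=19: R-H = 10 → K
  i=20: S-C = 16 → Q
  i=21: U-H = 13 → N
  i=22: U-P =  5 → F
  i=23: Z-D = 22 → W
  i=24: R-T = 24 → Y
  shifts repeat with period 6: YKQNFW

YKQNFW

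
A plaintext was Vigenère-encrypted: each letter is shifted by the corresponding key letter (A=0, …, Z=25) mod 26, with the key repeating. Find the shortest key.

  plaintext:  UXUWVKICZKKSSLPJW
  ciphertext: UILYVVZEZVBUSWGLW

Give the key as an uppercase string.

  i= 0: U-U =  0 → A
  i= 1: I-X = 11 → L
  i= 2: L-U = 17 → R
  i= 3: Y-W =  2 → C
  i= 4: V-V =  0 → A
  i= 5: V-K = 11 → L
  i= 6: Z-I = 17 → R
  i= 7: E-C =  2 → C
  i= 8: Z-Z =  0 → A
  i= 9: V-K = 11 → L
  i=10: B-K = 17 → R
  i=11: U-S =  2 → C
  i=12: S-S =  0 → A
  i=13: W-L = 11 → L
  i=14: G-P = 17 → R
  i=15: L-J =  2 → C
  i=16: W-W =  0 → A
  shifts repeat with period 4: ALRC

ALRC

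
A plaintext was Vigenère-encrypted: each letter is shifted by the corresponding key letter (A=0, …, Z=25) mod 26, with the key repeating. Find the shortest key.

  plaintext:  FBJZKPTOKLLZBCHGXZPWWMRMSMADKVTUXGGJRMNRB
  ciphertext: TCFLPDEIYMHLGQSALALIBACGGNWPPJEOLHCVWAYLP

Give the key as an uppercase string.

OBWMFOLU

  i= 0: T-F = 14 → O
  i= 1: C-B =  1 → B
  i= 2: F-J = 22 → W
  i= 3: L-Z = 12 → M
  i= 4: P-K =  5 → F
  i= 5: D-P = 14 → O
  i= 6: E-T = 11 → L
  i= 7: I-O = 20 → U
  i= 8: Y-K = 14 → O
  i= 9: M-L =  1 → B
  i=10: H-L = 22 → W
  i=11: L-Z = 12 → M
  i=12: G-B =  5 → F
  i=13: Q-C = 14 → O
  i=14: S-H = 11 → L
  i=15: A-G = 20 → U
  i=16: L-X = 14 → O
  i=17: A-Z =  1 → B
  i=18: L-P = 22 → W
  i=19: I-W = 12 → M
  i=20: B-W =  5 → F
  i=21: A-M = 14 → O
  i=22: C-R = 11 → L
  i=23: G-M = 20 → U
  i=24: G-S = 14 → O
  i=25: N-M =  1 → B
  i=26: W-A = 22 → W
  i=27: P-D = 12 → M
  i=28: P-K =  5 → F
  i=29: J-V = 14 → O
  i=30: E-T = 11 → L
  i=31: O-U = 20 → U
  i=32: L-X = 14 → O
  i=33: H-G =  1 → B
  i=34: C-G = 22 → W
  i=35: V-J = 12 → M
  i=36: W-R =  5 → F
  i=37: A-M = 14 → O
  i=38: Y-N = 11 → L
  i=39: L-R = 20 → U
  i=40: P-B = 14 → O
  shifts repeat with period 8: OBWMFOLU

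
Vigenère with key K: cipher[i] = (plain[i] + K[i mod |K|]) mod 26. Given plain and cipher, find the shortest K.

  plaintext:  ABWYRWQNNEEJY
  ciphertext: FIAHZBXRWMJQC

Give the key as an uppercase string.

  i= 0: F-A =  5 → F
  i= 1: I-B =  7 → H
  i= 2: A-W =  4 → E
  i= 3: H-Y =  9 → J
  i= 4: Z-R =  8 → I
  i= 5: B-W =  5 → F
  i= 6: X-Q =  7 → H
  i= 7: R-N =  4 → E
  i= 8: W-N =  9 → J
  i= 9: M-E =  8 → I
  i=10: J-E =  5 → F
  i=11: Q-J =  7 → H
  i=12: C-Y =  4 → E
  shifts repeat with period 5: FHEJI

FHEJI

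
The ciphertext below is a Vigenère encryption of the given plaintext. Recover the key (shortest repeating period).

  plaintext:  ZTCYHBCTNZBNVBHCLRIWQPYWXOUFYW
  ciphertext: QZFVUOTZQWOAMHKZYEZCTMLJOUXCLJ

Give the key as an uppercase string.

  i= 0: Q-Z = 17 → R
  i= 1: Z-T =  6 → G
  i= 2: F-C =  3 → D
  i= 3: V-Y = 23 → X
  i= 4: U-H = 13 → N
  i= 5: O-B = 13 → N
  i= 6: T-C = 17 → R
  i= 7: Z-T =  6 → G
  i= 8: Q-N =  3 → D
  i= 9: W-Z = 23 → X
  i=10: O-B = 13 → N
  i=11: A-N = 13 → N
  i=12: M-V = 17 → R
  i=13: H-B =  6 → G
  i=14: K-H =  3 → D
  i=15: Z-C = 23 → X
  i=16: Y-L = 13 → N
  i=17: E-R = 13 → N
  i=18: Z-I = 17 → R
  i=19: C-W =  6 → G
  i=20: T-Q =  3 → D
  i=21: M-P = 23 → X
  i=22: L-Y = 13 → N
  i=23: J-W = 13 → N
  i=24: O-X = 17 → R
  i=25: U-O =  6 → G
  i=26: X-U =  3 → D
  i=27: C-F = 23 → X
  i=28: L-Y = 13 → N
  i=29: J-W = 13 → N
  shifts repeat with period 6: RGDXNN

RGDXNN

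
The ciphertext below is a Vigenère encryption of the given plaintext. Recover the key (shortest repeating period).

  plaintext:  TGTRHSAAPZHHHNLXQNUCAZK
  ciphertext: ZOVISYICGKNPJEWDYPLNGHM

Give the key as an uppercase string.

  i= 0: Z-T =  6 → G
  i= 1: O-G =  8 → I
  i= 2: V-T =  2 → C
  i= 3: I-R = 17 → R
  i= 4: S-H = 11 → L
  i= 5: Y-S =  6 → G
  i= 6: I-A =  8 → I
  i= 7: C-A =  2 → C
  i= 8: G-P = 17 → R
  i= 9: K-Z = 11 → L
  i=10: N-H =  6 → G
  i=11: P-H =  8 → I
  i=12: J-H =  2 → C
  i=13: E-N = 17 → R
  i=14: W-L = 11 → L
  i=15: D-X =  6 → G
  i=16: Y-Q =  8 → I
  i=17: P-N =  2 → C
  i=18: L-U = 17 → R
  i=19: N-C = 11 → L
  i=20: G-A =  6 → G
  i=21: H-Z =  8 → I
  i=22: M-K =  2 → C
  shifts repeat with period 5: GICRL

GICRL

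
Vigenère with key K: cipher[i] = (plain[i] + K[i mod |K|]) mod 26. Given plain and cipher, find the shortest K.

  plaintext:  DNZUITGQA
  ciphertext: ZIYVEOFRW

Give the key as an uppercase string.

  i= 0: Z-D = 22 → W
  i= 1: I-N = 21 → V
  i= 2: Y-Z = 25 → Z
  i= 3: V-U =  1 → B
  i= 4: E-I = 22 → W
  i= 5: O-T = 21 → V
  i= 6: F-G = 25 → Z
  i= 7: R-Q =  1 → B
  i= 8: W-A = 22 → W
  shifts repeat with period 4: WVZB

WVZB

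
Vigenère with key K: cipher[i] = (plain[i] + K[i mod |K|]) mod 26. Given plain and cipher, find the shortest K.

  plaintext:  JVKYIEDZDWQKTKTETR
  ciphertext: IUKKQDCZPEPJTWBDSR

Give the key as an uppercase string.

  i= 0: I-J = 25 → Z
  i= 1: U-V = 25 → Z
  i= 2: K-K =  0 → A
  i= 3: K-Y = 12 → M
  i= 4: Q-I =  8 → I
  i= 5: D-E = 25 → Z
  i= 6: C-D = 25 → Z
  i= 7: Z-Z =  0 → A
  i= 8: P-D = 12 → M
  i= 9: E-W =  8 → I
  i=10: P-Q = 25 → Z
  i=11: J-K = 25 → Z
  i=12: T-T =  0 → A
  i=13: W-K = 12 → M
  i=14: B-T =  8 → I
  i=15: D-E = 25 → Z
  i=16: S-T = 25 → Z
  i=17: R-R =  0 → A
  shifts repeat with period 5: ZZAMI

ZZAMI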